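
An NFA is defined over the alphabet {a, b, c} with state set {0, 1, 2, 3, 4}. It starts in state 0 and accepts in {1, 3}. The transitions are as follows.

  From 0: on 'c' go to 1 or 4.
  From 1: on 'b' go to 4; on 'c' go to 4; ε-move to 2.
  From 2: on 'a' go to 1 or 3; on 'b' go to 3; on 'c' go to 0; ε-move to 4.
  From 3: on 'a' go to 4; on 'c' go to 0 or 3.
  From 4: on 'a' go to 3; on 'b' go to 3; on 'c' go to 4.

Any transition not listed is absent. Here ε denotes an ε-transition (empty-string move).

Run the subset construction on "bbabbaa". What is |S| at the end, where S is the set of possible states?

0

Start in {0}.
Read 'b': {0} → ∅.
The set is empty and remains empty for the remaining 6 symbols.
That set has 0 states.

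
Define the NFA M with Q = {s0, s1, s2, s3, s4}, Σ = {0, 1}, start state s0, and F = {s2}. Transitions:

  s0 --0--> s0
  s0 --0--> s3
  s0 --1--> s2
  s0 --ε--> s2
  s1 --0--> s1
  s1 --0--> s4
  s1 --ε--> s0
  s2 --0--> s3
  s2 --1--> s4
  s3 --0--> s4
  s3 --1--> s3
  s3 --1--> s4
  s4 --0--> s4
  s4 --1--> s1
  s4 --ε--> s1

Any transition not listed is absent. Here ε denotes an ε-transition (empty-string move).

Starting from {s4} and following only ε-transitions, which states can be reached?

{s0, s1, s2, s4}

Begin with {s4}.
ε-move s4 → s1; add s1.
ε-move s1 → s0; add s0.
ε-move s0 → s2; add s2.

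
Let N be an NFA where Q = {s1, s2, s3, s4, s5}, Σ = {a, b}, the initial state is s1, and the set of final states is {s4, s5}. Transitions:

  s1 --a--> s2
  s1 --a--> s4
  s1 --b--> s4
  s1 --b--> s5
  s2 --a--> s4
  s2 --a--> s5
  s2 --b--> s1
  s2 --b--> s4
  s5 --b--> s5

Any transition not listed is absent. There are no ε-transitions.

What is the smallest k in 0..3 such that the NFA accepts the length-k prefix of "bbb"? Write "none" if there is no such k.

Start in {s1}.
Read 'b': s1→{s4, s5}; now {s4, s5}.
None of the earlier sets intersect F, but {s4, s5} does.

1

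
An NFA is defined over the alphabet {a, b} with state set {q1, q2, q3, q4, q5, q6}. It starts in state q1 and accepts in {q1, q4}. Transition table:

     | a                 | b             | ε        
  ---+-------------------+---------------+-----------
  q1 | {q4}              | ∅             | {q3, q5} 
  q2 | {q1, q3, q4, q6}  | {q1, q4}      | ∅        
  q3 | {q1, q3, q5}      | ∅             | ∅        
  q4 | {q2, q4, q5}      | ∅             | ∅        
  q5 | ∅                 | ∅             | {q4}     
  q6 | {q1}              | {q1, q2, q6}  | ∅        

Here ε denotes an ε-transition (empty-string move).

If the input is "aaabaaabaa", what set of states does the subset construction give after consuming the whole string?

{q1, q2, q3, q4, q5, q6}

Start: ε-closure({q1}) = {q1, q3, q4, q5}.
Read 'a': {q1, q3, q4, q5} → {q1, q2, q3, q4, q5}.
Read 'a': {q1, q2, q3, q4, q5} → {q1, q2, q3, q4, q5, q6}.
Read 'a': {q1, q2, q3, q4, q5, q6} → {q1, q2, q3, q4, q5, q6}.
Read 'b': {q1, q2, q3, q4, q5, q6} → {q1, q2, q3, q4, q5, q6}.
Read 'a': {q1, q2, q3, q4, q5, q6} → {q1, q2, q3, q4, q5, q6}.
Read 'a': {q1, q2, q3, q4, q5, q6} → {q1, q2, q3, q4, q5, q6}.
Read 'a': {q1, q2, q3, q4, q5, q6} → {q1, q2, q3, q4, q5, q6}.
Read 'b': {q1, q2, q3, q4, q5, q6} → {q1, q2, q3, q4, q5, q6}.
Read 'a': {q1, q2, q3, q4, q5, q6} → {q1, q2, q3, q4, q5, q6}.
Read 'a': {q1, q2, q3, q4, q5, q6} → {q1, q2, q3, q4, q5, q6}.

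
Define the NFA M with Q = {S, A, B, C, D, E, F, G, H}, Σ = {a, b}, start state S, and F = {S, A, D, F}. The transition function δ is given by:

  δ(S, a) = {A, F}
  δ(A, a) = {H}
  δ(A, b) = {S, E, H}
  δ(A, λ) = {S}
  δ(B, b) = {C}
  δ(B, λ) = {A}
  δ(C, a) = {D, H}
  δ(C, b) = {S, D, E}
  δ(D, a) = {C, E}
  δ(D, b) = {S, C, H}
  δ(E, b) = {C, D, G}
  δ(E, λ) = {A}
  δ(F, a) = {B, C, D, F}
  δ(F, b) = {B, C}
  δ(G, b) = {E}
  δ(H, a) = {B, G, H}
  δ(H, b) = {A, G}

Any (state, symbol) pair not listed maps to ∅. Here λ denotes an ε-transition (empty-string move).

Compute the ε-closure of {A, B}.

{S, A, B}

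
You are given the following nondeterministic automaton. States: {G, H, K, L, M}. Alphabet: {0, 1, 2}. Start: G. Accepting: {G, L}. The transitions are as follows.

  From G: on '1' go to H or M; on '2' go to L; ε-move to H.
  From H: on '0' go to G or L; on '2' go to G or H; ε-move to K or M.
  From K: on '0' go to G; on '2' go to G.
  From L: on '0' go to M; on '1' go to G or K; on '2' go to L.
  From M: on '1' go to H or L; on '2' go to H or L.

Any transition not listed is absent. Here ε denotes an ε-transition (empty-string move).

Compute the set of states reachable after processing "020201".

Start: ε-closure({G}) = {G, H, K, M}.
Read '0': G→∅, H→{G, L}, K→{G}, M→∅; union {G, L}; ε-closure = {G, H, K, L, M}.
Read '2': G→{L}, H→{G, H}, K→{G}, L→{L}, M→{H, L}; union {G, H, L}; ε-closure = {G, H, K, L, M}.
Read '0': G→∅, H→{G, L}, K→{G}, L→{M}, M→∅; union {G, L, M}; ε-closure = {G, H, K, L, M}.
Read '2': G→{L}, H→{G, H}, K→{G}, L→{L}, M→{H, L}; union {G, H, L}; ε-closure = {G, H, K, L, M}.
Read '0': G→∅, H→{G, L}, K→{G}, L→{M}, M→∅; union {G, L, M}; ε-closure = {G, H, K, L, M}.
Read '1': G→{H, M}, H→∅, K→∅, L→{G, K}, M→{H, L}; now {G, H, K, L, M}.

{G, H, K, L, M}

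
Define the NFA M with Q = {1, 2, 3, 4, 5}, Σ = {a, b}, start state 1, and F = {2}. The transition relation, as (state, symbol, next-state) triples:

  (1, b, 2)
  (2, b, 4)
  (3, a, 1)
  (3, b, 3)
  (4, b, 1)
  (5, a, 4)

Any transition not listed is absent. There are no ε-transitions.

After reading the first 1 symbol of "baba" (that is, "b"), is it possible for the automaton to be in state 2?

Yes

Start in {1}.
Read 'b': 1→{2}; now {2}.
State 2 is in {2}.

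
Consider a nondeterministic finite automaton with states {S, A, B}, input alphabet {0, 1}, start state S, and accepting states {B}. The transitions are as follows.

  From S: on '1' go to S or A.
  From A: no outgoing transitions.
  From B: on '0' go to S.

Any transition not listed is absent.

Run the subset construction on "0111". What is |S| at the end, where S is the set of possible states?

0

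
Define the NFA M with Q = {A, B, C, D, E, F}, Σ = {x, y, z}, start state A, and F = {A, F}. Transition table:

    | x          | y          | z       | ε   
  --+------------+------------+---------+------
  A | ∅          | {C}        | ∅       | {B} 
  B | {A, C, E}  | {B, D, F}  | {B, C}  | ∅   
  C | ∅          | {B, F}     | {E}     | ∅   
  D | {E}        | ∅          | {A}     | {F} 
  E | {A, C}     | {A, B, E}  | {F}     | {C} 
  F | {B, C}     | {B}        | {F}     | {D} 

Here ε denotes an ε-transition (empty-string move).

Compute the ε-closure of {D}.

{D, F}

Begin with {D}.
ε-move D → F; add F.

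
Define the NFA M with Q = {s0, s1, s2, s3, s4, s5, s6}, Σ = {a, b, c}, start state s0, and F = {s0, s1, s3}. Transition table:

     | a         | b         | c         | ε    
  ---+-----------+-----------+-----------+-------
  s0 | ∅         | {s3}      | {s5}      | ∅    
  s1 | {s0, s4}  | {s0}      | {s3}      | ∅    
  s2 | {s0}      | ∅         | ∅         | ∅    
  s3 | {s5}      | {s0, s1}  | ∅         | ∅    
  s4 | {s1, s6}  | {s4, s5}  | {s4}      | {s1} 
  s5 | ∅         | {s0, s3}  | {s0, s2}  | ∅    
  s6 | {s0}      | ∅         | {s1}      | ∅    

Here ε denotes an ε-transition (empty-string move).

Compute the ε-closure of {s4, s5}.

Begin with {s4, s5}.
ε-move s4 → s1; add s1.

{s1, s4, s5}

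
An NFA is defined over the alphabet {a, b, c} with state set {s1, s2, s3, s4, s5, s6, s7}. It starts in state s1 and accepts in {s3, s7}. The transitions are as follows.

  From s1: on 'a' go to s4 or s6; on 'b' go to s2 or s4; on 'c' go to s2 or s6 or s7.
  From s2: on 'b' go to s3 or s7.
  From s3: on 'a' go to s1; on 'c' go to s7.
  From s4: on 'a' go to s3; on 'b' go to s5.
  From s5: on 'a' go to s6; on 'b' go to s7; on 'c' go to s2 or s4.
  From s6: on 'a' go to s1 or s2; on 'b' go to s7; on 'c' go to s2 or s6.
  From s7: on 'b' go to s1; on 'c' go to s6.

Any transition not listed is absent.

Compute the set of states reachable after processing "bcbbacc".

∅

Start in {s1}.
Read 'b': {s1} → {s2, s4}.
Read 'c': {s2, s4} → ∅.
The set is empty and remains empty for the remaining 5 symbols.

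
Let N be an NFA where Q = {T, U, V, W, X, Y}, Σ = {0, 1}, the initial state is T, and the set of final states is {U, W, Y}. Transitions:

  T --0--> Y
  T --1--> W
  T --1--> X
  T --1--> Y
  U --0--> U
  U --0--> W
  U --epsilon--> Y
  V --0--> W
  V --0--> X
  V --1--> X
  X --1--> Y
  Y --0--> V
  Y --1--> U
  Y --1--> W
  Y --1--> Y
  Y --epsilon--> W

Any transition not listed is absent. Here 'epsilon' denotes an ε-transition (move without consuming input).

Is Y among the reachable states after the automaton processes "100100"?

Start in {T}.
Read '1': T→{W, X, Y}; now {W, X, Y}.
Read '0': W→∅, X→∅, Y→{V}; now {V}.
Read '0': V→{W, X}; now {W, X}.
Read '1': W→∅, X→{Y}; union {Y}; ε-closure = {W, Y}.
Read '0': W→∅, Y→{V}; now {V}.
Read '0': V→{W, X}; now {W, X}.
State Y is not in {W, X}.

No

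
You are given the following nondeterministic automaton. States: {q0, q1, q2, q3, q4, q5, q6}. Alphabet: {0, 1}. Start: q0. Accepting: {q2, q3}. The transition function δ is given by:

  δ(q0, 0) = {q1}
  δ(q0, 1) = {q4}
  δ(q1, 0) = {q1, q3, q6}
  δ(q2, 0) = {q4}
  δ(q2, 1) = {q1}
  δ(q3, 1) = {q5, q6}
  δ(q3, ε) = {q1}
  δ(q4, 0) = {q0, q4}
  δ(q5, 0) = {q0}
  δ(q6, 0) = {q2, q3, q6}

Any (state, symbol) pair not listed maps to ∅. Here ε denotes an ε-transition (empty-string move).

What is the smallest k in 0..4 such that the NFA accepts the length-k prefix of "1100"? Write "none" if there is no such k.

none

Start in {q0}.
Read '1': {q0} → {q4}.
Read '1': {q4} → ∅.
The set is empty and remains empty for the remaining 2 symbols.
No reachable set along the way intersects F.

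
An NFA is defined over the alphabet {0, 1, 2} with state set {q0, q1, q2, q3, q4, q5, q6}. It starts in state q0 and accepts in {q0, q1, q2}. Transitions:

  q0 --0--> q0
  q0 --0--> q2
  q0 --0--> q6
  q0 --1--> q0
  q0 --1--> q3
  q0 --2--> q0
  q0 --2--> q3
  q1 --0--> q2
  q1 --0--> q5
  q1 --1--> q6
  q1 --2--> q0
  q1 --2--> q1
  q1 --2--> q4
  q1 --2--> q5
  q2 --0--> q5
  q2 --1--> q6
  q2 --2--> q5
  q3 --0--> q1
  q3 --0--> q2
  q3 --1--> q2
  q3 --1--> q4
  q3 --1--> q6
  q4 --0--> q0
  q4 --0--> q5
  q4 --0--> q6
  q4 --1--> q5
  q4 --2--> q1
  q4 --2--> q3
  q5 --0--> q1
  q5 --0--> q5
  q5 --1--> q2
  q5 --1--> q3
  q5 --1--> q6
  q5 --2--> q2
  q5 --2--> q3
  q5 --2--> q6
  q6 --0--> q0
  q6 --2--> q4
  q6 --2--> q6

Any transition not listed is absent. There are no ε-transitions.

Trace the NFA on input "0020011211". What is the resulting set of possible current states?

{q0, q2, q3, q4, q5, q6}

Start in {q0}.
Read '0': q0→{q0, q2, q6}; now {q0, q2, q6}.
Read '0': q0→{q0, q2, q6}, q2→{q5}, q6→{q0}; now {q0, q2, q5, q6}.
Read '2': q0→{q0, q3}, q2→{q5}, q5→{q2, q3, q6}, q6→{q4, q6}; now {q0, q2, q3, q4, q5, q6}.
Read '0': q0→{q0, q2, q6}, q2→{q5}, q3→{q1, q2}, q4→{q0, q5, q6}, q5→{q1, q5}, q6→{q0}; now {q0, q1, q2, q5, q6}.
Read '0': q0→{q0, q2, q6}, q1→{q2, q5}, q2→{q5}, q5→{q1, q5}, q6→{q0}; now {q0, q1, q2, q5, q6}.
Read '1': q0→{q0, q3}, q1→{q6}, q2→{q6}, q5→{q2, q3, q6}, q6→∅; now {q0, q2, q3, q6}.
Read '1': q0→{q0, q3}, q2→{q6}, q3→{q2, q4, q6}, q6→∅; now {q0, q2, q3, q4, q6}.
Read '2': q0→{q0, q3}, q2→{q5}, q3→∅, q4→{q1, q3}, q6→{q4, q6}; now {q0, q1, q3, q4, q5, q6}.
Read '1': q0→{q0, q3}, q1→{q6}, q3→{q2, q4, q6}, q4→{q5}, q5→{q2, q3, q6}, q6→∅; now {q0, q2, q3, q4, q5, q6}.
Read '1': q0→{q0, q3}, q2→{q6}, q3→{q2, q4, q6}, q4→{q5}, q5→{q2, q3, q6}, q6→∅; now {q0, q2, q3, q4, q5, q6}.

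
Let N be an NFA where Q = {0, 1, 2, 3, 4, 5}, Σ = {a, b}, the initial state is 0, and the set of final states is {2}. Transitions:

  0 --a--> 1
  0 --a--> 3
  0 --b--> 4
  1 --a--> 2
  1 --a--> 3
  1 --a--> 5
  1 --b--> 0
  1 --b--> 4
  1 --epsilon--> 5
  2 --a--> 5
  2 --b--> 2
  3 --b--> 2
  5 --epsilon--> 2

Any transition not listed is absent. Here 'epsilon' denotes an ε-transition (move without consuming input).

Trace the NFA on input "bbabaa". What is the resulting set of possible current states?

∅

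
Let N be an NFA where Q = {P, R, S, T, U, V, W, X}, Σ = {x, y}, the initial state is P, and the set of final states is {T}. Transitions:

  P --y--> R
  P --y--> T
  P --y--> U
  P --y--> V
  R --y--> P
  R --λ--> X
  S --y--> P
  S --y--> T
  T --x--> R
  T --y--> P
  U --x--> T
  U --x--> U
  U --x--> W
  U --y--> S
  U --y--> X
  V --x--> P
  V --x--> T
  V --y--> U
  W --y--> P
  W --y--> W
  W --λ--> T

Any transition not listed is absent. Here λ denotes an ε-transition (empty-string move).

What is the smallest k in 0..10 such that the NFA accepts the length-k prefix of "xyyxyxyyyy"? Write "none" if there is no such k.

Start in {P}.
Read 'x': P→∅; now ∅.
The set is empty and remains empty for the remaining 9 symbols.
No reachable set along the way intersects F.

none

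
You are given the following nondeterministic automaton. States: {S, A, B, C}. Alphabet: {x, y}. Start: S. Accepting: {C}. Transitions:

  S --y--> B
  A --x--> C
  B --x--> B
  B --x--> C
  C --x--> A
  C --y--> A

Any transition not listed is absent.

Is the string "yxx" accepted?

Yes

Start in {S}.
Read 'y': {S} → {B}.
Read 'x': {B} → {B, C}.
Read 'x': {B, C} → {A, B, C}.
The final set {A, B, C} contains the accepting state C.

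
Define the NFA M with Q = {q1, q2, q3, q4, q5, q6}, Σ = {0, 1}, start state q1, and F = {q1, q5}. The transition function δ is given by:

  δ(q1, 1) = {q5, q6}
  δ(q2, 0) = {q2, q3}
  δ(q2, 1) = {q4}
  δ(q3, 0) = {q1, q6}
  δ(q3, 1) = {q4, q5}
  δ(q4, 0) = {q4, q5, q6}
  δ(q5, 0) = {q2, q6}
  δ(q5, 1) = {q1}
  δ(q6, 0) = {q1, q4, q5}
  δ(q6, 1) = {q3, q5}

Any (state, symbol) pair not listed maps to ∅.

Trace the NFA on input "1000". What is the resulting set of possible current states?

{q1, q2, q3, q4, q5, q6}

Start in {q1}.
Read '1': {q1} → {q5, q6}.
Read '0': {q5, q6} → {q1, q2, q4, q5, q6}.
Read '0': {q1, q2, q4, q5, q6} → {q1, q2, q3, q4, q5, q6}.
Read '0': {q1, q2, q3, q4, q5, q6} → {q1, q2, q3, q4, q5, q6}.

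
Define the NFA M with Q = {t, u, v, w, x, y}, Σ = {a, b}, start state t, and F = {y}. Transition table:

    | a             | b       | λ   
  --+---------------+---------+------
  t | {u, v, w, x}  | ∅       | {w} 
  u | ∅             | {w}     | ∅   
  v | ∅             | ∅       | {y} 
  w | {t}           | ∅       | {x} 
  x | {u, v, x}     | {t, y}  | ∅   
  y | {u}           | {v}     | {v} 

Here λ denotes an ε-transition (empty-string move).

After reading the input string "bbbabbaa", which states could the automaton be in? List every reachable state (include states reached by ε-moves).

Start: ε-closure({t}) = {t, w, x}.
Read 'b': {t, w, x} → {t, v, w, x, y}.
Read 'b': {t, v, w, x, y} → {t, v, w, x, y}.
Read 'b': {t, v, w, x, y} → {t, v, w, x, y}.
Read 'a': {t, v, w, x, y} → {t, u, v, w, x, y}.
Read 'b': {t, u, v, w, x, y} → {t, v, w, x, y}.
Read 'b': {t, v, w, x, y} → {t, v, w, x, y}.
Read 'a': {t, v, w, x, y} → {t, u, v, w, x, y}.
Read 'a': {t, u, v, w, x, y} → {t, u, v, w, x, y}.

{t, u, v, w, x, y}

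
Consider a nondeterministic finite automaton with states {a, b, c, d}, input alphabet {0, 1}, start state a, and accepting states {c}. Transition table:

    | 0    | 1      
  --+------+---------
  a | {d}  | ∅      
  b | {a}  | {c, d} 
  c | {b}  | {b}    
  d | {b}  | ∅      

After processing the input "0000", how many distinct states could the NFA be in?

1

Start in {a}.
Read '0': a→{d}; now {d}.
Read '0': d→{b}; now {b}.
Read '0': b→{a}; now {a}.
Read '0': a→{d}; now {d}.
That set has 1 state.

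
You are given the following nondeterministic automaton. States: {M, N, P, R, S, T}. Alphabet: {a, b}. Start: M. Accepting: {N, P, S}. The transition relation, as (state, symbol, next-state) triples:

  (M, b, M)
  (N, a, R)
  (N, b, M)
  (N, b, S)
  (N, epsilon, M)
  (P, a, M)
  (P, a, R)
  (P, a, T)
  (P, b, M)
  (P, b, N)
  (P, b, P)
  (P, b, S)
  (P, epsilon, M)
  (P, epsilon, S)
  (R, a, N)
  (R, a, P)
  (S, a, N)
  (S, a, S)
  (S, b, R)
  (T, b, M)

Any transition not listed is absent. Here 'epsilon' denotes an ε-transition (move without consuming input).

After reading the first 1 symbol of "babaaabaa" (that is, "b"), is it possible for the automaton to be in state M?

Yes

Start in {M}.
Read 'b': {M} → {M}.
State M is in {M}.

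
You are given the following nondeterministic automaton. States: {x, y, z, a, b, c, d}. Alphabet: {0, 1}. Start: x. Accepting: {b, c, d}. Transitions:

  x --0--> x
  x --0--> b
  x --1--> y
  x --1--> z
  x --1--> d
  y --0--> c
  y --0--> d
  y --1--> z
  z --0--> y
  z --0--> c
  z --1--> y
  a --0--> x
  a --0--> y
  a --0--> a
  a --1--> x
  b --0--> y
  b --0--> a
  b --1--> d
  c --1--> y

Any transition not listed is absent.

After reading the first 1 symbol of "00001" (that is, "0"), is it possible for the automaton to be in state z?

No

Start in {x}.
Read '0': x→{x, b}; now {x, b}.
State z is not in {x, b}.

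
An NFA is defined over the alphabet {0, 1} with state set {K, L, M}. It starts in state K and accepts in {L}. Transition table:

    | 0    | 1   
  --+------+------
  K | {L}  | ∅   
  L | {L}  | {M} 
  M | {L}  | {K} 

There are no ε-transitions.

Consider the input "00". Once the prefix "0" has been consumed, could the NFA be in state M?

No

Start in {K}.
Read '0': {K} → {L}.
State M is not in {L}.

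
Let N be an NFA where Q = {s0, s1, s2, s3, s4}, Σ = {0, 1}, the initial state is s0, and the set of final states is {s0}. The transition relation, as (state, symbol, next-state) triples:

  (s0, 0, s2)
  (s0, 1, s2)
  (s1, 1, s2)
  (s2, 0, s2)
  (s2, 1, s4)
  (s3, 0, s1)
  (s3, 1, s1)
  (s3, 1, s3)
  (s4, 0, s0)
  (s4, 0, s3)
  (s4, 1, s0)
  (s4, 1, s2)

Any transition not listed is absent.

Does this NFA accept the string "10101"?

Start in {s0}.
Read '1': s0→{s2}; now {s2}.
Read '0': s2→{s2}; now {s2}.
Read '1': s2→{s4}; now {s4}.
Read '0': s4→{s0, s3}; now {s0, s3}.
Read '1': s0→{s2}, s3→{s1, s3}; now {s1, s2, s3}.
The final set {s1, s2, s3} contains no accepting state.

No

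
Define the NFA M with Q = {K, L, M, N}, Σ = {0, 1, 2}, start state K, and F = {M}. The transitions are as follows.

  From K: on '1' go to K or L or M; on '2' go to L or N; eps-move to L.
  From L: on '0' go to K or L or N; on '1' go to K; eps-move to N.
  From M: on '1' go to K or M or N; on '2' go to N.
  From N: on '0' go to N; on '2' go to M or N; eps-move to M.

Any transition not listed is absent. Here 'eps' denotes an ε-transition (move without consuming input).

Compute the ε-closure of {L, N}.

{L, M, N}

Begin with {L, N}.
ε-move N → M; add M.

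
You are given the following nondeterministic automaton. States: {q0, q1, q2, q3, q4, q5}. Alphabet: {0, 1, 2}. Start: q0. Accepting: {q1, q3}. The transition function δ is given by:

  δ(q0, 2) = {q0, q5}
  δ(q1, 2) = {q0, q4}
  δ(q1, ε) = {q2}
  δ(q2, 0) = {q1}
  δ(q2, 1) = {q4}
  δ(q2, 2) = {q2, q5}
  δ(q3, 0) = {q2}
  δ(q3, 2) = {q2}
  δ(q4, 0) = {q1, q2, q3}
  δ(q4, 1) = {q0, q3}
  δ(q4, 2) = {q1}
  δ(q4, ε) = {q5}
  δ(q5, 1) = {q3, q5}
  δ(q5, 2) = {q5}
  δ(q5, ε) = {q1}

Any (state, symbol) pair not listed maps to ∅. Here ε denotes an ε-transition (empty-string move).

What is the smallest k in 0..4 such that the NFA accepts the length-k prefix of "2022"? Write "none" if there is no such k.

Start in {q0}.
Read '2': q0→{q0, q5}; union {q0, q5}; ε-closure = {q0, q1, q2, q5}.
None of the earlier sets intersect F, but {q0, q1, q2, q5} does.

1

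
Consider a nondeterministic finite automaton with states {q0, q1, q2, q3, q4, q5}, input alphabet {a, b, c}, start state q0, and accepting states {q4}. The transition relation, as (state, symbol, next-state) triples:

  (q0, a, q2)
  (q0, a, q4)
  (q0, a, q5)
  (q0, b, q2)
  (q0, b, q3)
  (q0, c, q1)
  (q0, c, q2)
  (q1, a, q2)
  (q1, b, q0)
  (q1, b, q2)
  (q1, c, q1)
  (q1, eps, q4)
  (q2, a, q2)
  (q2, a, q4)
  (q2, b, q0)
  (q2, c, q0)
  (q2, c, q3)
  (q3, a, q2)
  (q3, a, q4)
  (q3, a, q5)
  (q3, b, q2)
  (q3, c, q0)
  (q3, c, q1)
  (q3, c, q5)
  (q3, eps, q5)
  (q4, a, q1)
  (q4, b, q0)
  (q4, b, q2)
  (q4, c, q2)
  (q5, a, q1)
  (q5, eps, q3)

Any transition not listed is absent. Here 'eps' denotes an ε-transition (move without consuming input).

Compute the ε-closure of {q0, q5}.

Begin with {q0, q5}.
ε-move q5 → q3; add q3.

{q0, q3, q5}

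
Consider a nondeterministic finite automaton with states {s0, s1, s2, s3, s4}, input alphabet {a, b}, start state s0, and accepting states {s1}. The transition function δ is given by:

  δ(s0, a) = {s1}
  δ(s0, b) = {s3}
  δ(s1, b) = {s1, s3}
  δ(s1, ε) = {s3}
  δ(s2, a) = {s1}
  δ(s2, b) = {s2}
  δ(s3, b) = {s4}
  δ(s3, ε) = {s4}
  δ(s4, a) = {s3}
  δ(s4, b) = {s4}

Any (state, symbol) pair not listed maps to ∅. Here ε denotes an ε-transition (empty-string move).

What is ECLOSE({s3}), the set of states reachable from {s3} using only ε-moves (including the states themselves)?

{s3, s4}

Begin with {s3}.
ε-move s3 → s4; add s4.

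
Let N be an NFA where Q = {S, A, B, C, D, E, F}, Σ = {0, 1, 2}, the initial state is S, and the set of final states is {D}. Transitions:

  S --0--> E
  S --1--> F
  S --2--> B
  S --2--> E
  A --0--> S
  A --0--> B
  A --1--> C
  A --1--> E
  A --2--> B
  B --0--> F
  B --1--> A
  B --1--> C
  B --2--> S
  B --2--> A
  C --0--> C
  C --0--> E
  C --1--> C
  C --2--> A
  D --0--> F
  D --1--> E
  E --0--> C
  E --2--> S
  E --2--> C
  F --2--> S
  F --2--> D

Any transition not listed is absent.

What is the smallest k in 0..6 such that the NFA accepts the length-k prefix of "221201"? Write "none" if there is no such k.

Start in {S}.
Read '2': S→{B, E}; now {B, E}.
Read '2': B→{S, A}, E→{S, C}; now {S, A, C}.
Read '1': S→{F}, A→{C, E}, C→{C}; now {C, E, F}.
Read '2': C→{A}, E→{S, C}, F→{S, D}; now {S, A, C, D}.
None of the earlier sets intersect F, but {S, A, C, D} does.

4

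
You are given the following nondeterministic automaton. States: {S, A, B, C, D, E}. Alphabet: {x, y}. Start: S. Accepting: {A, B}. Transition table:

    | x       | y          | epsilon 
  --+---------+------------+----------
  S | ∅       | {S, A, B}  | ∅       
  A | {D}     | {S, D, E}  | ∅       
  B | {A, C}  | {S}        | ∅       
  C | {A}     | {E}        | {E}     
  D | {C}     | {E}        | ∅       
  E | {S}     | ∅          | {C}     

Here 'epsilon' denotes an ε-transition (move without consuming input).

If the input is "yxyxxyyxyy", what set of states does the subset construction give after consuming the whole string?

Start in {S}.
Read 'y': S→{S, A, B}; now {S, A, B}.
Read 'x': S→∅, A→{D}, B→{A, C}; union {A, C, D}; ε-closure = {A, C, D, E}.
Read 'y': A→{S, D, E}, C→{E}, D→{E}, E→∅; union {S, D, E}; ε-closure = {S, C, D, E}.
Read 'x': S→∅, C→{A}, D→{C}, E→{S}; union {S, A, C}; ε-closure = {S, A, C, E}.
Read 'x': S→∅, A→{D}, C→{A}, E→{S}; now {S, A, D}.
Read 'y': S→{S, A, B}, A→{S, D, E}, D→{E}; union {S, A, B, D, E}; ε-closure = {S, A, B, C, D, E}.
Read 'y': S→{S, A, B}, A→{S, D, E}, B→{S}, C→{E}, D→{E}, E→∅; union {S, A, B, D, E}; ε-closure = {S, A, B, C, D, E}.
Read 'x': S→∅, A→{D}, B→{A, C}, C→{A}, D→{C}, E→{S}; union {S, A, C, D}; ε-closure = {S, A, C, D, E}.
Read 'y': S→{S, A, B}, A→{S, D, E}, C→{E}, D→{E}, E→∅; union {S, A, B, D, E}; ε-closure = {S, A, B, C, D, E}.
Read 'y': S→{S, A, B}, A→{S, D, E}, B→{S}, C→{E}, D→{E}, E→∅; union {S, A, B, D, E}; ε-closure = {S, A, B, C, D, E}.

{S, A, B, C, D, E}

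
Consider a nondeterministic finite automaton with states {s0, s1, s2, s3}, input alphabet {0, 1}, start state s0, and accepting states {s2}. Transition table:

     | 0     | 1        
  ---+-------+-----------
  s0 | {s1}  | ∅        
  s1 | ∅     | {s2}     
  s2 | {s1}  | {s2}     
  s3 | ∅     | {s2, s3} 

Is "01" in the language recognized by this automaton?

Yes

Start in {s0}.
Read '0': {s0} → {s1}.
Read '1': {s1} → {s2}.
The final set {s2} contains the accepting state s2.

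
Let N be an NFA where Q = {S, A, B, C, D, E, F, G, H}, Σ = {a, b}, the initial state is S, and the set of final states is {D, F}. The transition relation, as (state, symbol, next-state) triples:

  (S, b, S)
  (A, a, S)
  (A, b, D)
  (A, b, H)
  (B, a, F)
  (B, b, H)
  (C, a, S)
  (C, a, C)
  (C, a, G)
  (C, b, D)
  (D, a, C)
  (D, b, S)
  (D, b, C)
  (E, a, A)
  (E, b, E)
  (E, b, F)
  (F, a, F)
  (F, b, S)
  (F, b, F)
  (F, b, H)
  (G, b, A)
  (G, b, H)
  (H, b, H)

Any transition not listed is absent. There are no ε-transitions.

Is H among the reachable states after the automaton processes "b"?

Start in {S}.
Read 'b': S→{S}; now {S}.
State H is not in {S}.

No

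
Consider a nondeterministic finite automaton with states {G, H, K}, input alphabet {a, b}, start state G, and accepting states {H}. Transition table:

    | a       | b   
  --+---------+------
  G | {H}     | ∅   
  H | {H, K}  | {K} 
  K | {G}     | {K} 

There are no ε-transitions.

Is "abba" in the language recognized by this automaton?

No

Start in {G}.
Read 'a': G→{H}; now {H}.
Read 'b': H→{K}; now {K}.
Read 'b': K→{K}; now {K}.
Read 'a': K→{G}; now {G}.
The final set {G} contains no accepting state.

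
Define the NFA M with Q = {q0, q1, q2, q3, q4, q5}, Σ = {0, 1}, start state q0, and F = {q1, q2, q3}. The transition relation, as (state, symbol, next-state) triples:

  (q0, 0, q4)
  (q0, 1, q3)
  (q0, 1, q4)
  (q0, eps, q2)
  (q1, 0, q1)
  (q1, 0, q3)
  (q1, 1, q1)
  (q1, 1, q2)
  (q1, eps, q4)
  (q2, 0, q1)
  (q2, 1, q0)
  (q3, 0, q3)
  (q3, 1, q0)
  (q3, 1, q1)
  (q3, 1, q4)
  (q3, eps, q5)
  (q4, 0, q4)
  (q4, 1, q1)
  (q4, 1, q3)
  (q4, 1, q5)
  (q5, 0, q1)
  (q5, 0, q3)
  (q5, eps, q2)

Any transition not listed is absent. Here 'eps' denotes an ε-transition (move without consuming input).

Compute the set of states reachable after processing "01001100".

Start: ε-closure({q0}) = {q0, q2}.
Read '0': q0→{q4}, q2→{q1}; now {q1, q4}.
Read '1': q1→{q1, q2}, q4→{q1, q3, q5}; union {q1, q2, q3, q5}; ε-closure = {q1, q2, q3, q4, q5}.
Read '0': q1→{q1, q3}, q2→{q1}, q3→{q3}, q4→{q4}, q5→{q1, q3}; union {q1, q3, q4}; ε-closure = {q1, q2, q3, q4, q5}.
Read '0': q1→{q1, q3}, q2→{q1}, q3→{q3}, q4→{q4}, q5→{q1, q3}; union {q1, q3, q4}; ε-closure = {q1, q2, q3, q4, q5}.
Read '1': q1→{q1, q2}, q2→{q0}, q3→{q0, q1, q4}, q4→{q1, q3, q5}, q5→∅; now {q0, q1, q2, q3, q4, q5}.
Read '1': q0→{q3, q4}, q1→{q1, q2}, q2→{q0}, q3→{q0, q1, q4}, q4→{q1, q3, q5}, q5→∅; now {q0, q1, q2, q3, q4, q5}.
Read '0': q0→{q4}, q1→{q1, q3}, q2→{q1}, q3→{q3}, q4→{q4}, q5→{q1, q3}; union {q1, q3, q4}; ε-closure = {q1, q2, q3, q4, q5}.
Read '0': q1→{q1, q3}, q2→{q1}, q3→{q3}, q4→{q4}, q5→{q1, q3}; union {q1, q3, q4}; ε-closure = {q1, q2, q3, q4, q5}.

{q1, q2, q3, q4, q5}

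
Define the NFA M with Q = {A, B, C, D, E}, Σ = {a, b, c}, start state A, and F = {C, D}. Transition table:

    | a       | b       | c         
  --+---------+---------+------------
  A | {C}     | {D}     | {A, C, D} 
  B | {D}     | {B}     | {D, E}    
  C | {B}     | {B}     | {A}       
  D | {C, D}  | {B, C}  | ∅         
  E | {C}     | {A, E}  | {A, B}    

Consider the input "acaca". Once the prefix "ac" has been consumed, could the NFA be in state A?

Yes

Start in {A}.
Read 'a': A→{C}; now {C}.
Read 'c': C→{A}; now {A}.
State A is in {A}.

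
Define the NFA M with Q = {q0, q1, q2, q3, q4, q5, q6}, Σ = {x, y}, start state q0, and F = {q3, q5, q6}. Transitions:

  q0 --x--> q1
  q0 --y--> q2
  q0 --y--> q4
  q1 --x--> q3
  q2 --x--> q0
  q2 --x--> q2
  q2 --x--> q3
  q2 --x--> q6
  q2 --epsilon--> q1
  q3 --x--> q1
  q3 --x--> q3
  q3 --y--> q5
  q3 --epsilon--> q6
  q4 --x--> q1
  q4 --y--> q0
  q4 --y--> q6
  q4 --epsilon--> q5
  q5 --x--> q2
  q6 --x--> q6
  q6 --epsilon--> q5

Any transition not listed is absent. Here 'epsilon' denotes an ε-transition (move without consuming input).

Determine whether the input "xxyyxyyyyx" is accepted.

Start in {q0}.
Read 'x': q0→{q1}; now {q1}.
Read 'x': q1→{q3}; union {q3}; ε-closure = {q3, q5, q6}.
Read 'y': q3→{q5}, q5→∅, q6→∅; now {q5}.
Read 'y': q5→∅; now ∅.
The set is empty and remains empty for the remaining 6 symbols.
The final set ∅ contains no accepting state.

No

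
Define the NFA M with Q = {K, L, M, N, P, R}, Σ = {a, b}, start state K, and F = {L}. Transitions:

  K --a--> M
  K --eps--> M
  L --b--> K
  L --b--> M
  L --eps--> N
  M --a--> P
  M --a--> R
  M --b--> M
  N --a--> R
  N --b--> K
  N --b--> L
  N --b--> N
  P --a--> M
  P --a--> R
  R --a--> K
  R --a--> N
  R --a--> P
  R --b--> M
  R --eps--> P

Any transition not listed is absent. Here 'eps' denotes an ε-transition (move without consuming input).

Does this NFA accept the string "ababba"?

No

Start: ε-closure({K}) = {K, M}.
Read 'a': {K, M} → {M, P, R}.
Read 'b': {M, P, R} → {M}.
Read 'a': {M} → {P, R}.
Read 'b': {P, R} → {M}.
Read 'b': {M} → {M}.
Read 'a': {M} → {P, R}.
The final set {P, R} contains no accepting state.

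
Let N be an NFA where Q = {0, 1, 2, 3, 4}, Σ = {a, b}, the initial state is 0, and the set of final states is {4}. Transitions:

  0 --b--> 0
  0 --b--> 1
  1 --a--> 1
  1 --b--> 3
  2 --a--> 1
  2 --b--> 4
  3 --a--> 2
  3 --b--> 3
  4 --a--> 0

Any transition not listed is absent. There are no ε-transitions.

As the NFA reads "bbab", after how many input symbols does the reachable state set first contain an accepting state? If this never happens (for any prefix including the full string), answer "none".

Start in {0}.
Read 'b': 0→{0, 1}; now {0, 1}.
Read 'b': 0→{0, 1}, 1→{3}; now {0, 1, 3}.
Read 'a': 0→∅, 1→{1}, 3→{2}; now {1, 2}.
Read 'b': 1→{3}, 2→{4}; now {3, 4}.
None of the earlier sets intersect F, but {3, 4} does.

4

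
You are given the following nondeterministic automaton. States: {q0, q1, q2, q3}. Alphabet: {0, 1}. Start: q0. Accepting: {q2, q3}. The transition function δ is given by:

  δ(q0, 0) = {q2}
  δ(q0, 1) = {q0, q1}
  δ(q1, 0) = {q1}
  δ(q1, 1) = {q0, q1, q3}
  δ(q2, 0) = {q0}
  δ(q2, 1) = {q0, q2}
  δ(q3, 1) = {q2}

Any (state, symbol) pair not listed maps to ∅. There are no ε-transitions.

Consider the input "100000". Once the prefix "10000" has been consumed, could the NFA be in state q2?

Start in {q0}.
Read '1': {q0} → {q0, q1}.
Read '0': {q0, q1} → {q1, q2}.
Read '0': {q1, q2} → {q0, q1}.
Read '0': {q0, q1} → {q1, q2}.
Read '0': {q1, q2} → {q0, q1}.
State q2 is not in {q0, q1}.

No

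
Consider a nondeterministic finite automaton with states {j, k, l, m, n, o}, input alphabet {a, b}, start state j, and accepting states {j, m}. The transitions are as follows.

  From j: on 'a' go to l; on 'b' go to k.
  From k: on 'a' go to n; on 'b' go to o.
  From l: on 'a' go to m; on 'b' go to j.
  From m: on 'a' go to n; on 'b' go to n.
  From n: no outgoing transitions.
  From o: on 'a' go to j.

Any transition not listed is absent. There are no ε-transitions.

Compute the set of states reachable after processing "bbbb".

Start in {j}.
Read 'b': j→{k}; now {k}.
Read 'b': k→{o}; now {o}.
Read 'b': o→∅; now ∅.
The set is empty and remains empty for the remaining 1 symbol.

∅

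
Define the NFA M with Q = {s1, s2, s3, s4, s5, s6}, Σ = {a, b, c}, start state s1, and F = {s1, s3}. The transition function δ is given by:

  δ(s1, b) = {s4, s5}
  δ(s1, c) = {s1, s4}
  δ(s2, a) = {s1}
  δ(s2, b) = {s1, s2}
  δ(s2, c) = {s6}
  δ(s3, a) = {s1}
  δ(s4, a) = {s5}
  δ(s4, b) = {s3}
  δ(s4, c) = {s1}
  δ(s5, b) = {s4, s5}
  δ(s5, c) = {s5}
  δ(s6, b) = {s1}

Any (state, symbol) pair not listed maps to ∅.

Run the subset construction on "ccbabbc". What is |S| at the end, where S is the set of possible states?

2

Start in {s1}.
Read 'c': {s1} → {s1, s4}.
Read 'c': {s1, s4} → {s1, s4}.
Read 'b': {s1, s4} → {s3, s4, s5}.
Read 'a': {s3, s4, s5} → {s1, s5}.
Read 'b': {s1, s5} → {s4, s5}.
Read 'b': {s4, s5} → {s3, s4, s5}.
Read 'c': {s3, s4, s5} → {s1, s5}.
That set has 2 states.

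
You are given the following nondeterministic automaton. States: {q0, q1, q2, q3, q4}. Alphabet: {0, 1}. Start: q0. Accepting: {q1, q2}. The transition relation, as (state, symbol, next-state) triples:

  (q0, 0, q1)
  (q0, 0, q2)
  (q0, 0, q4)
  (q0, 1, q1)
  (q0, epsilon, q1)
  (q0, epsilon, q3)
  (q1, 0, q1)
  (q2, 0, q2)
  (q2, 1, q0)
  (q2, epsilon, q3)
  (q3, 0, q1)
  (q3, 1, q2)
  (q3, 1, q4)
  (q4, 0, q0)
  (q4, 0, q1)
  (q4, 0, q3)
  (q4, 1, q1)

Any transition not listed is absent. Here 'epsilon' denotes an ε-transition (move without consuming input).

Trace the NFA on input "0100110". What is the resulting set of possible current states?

Start: ε-closure({q0}) = {q0, q1, q3}.
Read '0': {q0, q1, q3} → {q1, q2, q3, q4}.
Read '1': {q1, q2, q3, q4} → {q0, q1, q2, q3, q4}.
Read '0': {q0, q1, q2, q3, q4} → {q0, q1, q2, q3, q4}.
Read '0': {q0, q1, q2, q3, q4} → {q0, q1, q2, q3, q4}.
Read '1': {q0, q1, q2, q3, q4} → {q0, q1, q2, q3, q4}.
Read '1': {q0, q1, q2, q3, q4} → {q0, q1, q2, q3, q4}.
Read '0': {q0, q1, q2, q3, q4} → {q0, q1, q2, q3, q4}.

{q0, q1, q2, q3, q4}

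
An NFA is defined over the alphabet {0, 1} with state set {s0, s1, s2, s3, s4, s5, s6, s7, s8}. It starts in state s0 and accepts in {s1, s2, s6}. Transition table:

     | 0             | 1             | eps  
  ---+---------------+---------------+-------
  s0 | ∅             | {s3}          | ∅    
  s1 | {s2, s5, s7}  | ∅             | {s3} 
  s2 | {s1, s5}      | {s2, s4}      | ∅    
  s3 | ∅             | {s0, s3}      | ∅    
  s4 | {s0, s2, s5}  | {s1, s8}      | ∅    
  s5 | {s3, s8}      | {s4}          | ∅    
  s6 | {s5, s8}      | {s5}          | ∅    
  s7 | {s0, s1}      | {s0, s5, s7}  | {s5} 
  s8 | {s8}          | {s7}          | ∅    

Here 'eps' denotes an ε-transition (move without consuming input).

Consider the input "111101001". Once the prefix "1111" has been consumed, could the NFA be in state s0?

Start in {s0}.
Read '1': {s0} → {s3}.
Read '1': {s3} → {s0, s3}.
Read '1': {s0, s3} → {s0, s3}.
Read '1': {s0, s3} → {s0, s3}.
State s0 is in {s0, s3}.

Yes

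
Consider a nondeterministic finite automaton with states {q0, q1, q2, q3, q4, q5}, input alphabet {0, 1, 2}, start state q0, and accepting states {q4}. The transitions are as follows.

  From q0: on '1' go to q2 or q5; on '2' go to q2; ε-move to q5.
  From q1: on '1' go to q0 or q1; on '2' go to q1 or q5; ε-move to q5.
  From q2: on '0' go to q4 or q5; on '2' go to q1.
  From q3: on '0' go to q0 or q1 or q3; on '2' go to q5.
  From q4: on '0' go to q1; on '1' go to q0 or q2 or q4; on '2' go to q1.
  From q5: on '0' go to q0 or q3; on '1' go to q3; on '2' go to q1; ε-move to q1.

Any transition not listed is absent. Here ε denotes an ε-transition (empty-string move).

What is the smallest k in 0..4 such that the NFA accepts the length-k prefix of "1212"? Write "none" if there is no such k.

Start: ε-closure({q0}) = {q0, q1, q5}.
Read '1': q0→{q2, q5}, q1→{q0, q1}, q5→{q3}; now {q0, q1, q2, q3, q5}.
Read '2': q0→{q2}, q1→{q1, q5}, q2→{q1}, q3→{q5}, q5→{q1}; now {q1, q2, q5}.
Read '1': q1→{q0, q1}, q2→∅, q5→{q3}; union {q0, q1, q3}; ε-closure = {q0, q1, q3, q5}.
Read '2': q0→{q2}, q1→{q1, q5}, q3→{q5}, q5→{q1}; now {q1, q2, q5}.
No reachable set along the way intersects F.

none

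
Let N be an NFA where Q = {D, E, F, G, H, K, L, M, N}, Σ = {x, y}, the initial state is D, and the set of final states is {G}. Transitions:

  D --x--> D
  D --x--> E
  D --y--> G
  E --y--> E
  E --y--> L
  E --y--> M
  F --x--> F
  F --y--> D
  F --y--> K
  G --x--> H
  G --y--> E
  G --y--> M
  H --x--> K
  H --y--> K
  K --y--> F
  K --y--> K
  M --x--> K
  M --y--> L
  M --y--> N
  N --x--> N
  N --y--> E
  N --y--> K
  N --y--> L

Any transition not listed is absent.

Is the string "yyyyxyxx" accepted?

Start in {D}.
Read 'y': {D} → {G}.
Read 'y': {G} → {E, M}.
Read 'y': {E, M} → {E, L, M, N}.
Read 'y': {E, L, M, N} → {E, K, L, M, N}.
Read 'x': {E, K, L, M, N} → {K, N}.
Read 'y': {K, N} → {E, F, K, L}.
Read 'x': {E, F, K, L} → {F}.
Read 'x': {F} → {F}.
The final set {F} contains no accepting state.

No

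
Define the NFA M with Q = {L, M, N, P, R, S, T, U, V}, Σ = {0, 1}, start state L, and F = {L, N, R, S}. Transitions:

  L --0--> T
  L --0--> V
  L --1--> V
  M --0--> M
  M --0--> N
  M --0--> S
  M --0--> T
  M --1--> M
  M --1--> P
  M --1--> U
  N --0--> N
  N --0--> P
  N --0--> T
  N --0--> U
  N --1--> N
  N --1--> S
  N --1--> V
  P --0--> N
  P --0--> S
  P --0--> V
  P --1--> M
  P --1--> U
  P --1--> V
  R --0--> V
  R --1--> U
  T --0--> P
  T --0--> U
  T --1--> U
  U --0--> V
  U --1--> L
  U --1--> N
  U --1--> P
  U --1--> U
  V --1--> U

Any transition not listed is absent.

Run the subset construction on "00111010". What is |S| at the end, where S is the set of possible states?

Start in {L}.
Read '0': {L} → {T, V}.
Read '0': {T, V} → {P, U}.
Read '1': {P, U} → {L, M, N, P, U, V}.
Read '1': {L, M, N, P, U, V} → {L, M, N, P, S, U, V}.
Read '1': {L, M, N, P, S, U, V} → {L, M, N, P, S, U, V}.
Read '0': {L, M, N, P, S, U, V} → {M, N, P, S, T, U, V}.
Read '1': {M, N, P, S, T, U, V} → {L, M, N, P, S, U, V}.
Read '0': {L, M, N, P, S, U, V} → {M, N, P, S, T, U, V}.
That set has 7 states.

7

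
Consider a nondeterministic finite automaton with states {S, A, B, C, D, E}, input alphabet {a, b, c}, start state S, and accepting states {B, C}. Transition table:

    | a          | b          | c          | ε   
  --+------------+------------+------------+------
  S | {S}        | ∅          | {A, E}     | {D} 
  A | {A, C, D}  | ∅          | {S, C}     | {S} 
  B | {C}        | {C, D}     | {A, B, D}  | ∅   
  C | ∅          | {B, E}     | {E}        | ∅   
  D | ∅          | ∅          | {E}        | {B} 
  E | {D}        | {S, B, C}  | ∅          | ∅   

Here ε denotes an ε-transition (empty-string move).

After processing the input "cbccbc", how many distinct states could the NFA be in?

Start: ε-closure({S}) = {S, B, D}.
Read 'c': {S, B, D} → {S, A, B, D, E}.
Read 'b': {S, A, B, D, E} → {S, B, C, D}.
Read 'c': {S, B, C, D} → {S, A, B, D, E}.
Read 'c': {S, A, B, D, E} → {S, A, B, C, D, E}.
Read 'b': {S, A, B, C, D, E} → {S, B, C, D, E}.
Read 'c': {S, B, C, D, E} → {S, A, B, D, E}.
That set has 5 states.

5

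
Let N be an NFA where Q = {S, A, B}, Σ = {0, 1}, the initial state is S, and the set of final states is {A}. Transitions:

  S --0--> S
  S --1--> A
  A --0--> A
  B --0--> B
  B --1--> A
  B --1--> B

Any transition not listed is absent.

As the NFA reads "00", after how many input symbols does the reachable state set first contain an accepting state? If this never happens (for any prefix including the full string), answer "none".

none

Start in {S}.
Read '0': {S} → {S}.
Read '0': {S} → {S}.
No reachable set along the way intersects F.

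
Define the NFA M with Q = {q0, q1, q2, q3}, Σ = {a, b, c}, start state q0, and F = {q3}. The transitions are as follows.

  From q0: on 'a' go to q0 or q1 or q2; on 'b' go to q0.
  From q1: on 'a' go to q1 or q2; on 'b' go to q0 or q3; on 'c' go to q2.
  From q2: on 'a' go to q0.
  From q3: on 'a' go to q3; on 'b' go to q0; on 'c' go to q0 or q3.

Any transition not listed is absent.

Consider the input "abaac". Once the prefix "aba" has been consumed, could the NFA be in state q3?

Yes

Start in {q0}.
Read 'a': {q0} → {q0, q1, q2}.
Read 'b': {q0, q1, q2} → {q0, q3}.
Read 'a': {q0, q3} → {q0, q1, q2, q3}.
State q3 is in {q0, q1, q2, q3}.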